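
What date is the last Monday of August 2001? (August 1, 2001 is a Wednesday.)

27 August 2001

August 2001 begins on a Wednesday, so the first Monday is August 6 (5 days later).
August 2001 has 31 days. Adding weeks: 6, 13, 20, 27 — the last one ≤ 31 is the 27th.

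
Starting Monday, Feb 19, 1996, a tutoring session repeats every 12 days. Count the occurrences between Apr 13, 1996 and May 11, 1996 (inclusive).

2

Occurrences land 12·i days after Feb 19, 1996 for i = 0, 1, 2, …
Apr 13, 1996 is 54 days after the start; 54 ÷ 12 = 4 remainder 6; since the remainder is 6, round up to i = 5. First occurrence in the window: #6 on Apr 19, 1996 (5×12 = 60 days in).
May 11, 1996 is 82 days after the start; 82 ÷ 12 = 6 remainder 10. Last occurrence in the window: #7 on May 1, 1996.
Occurrences #6 through #7: 2 in total.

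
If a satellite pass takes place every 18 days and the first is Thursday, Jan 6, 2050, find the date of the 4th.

The 4th occurrence is 3 intervals after the first: 3 × 18 = 54 days after Jan 6, 2050.
Jan has 31 days — 25 days to the end of Jan leaves 29.
Feb has 28 days (1 left).
1 day into Mar → Mar 1, 2050.

Mar 1, 2050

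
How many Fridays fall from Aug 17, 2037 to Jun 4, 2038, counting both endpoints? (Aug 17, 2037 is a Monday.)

Aug 17, 2037 is a Monday; the first Friday on or after it is Aug 21, 2037 (4 days later).
From Aug 21, 2037 to Jun 4, 2038: 10 + 30 + 31 + 30 + 31 + 31 + 28 + 31 + 30 + 31 + 4 = 287 days (rest of Aug, Sep, Oct, Nov, Dec, Jan, Feb, Mar, Apr, May, Jun).
287 ÷ 7 = 41 full weeks with remainder 0, so 41 more Fridays after the first → 42.

42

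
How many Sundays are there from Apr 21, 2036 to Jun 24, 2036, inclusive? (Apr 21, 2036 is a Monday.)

9

Apr 21, 2036 is a Monday; the first Sunday on or after it is Apr 27, 2036 (6 days later).
From Apr 27, 2036 to Jun 24, 2036: 3 + 31 + 24 = 58 days (rest of Apr, May, Jun).
58 ÷ 7 = 8 full weeks with remainder 2, so 8 more Sundays after the first → 9.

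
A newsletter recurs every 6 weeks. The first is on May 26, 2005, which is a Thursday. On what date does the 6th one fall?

December 22, 2005

The 6th occurrence is 5 intervals after the first: 5 × 42 = 210 days after May 26, 2005.
May has 31 days — 5 days to the end of May leaves 205.
June has 30 days (175 left).
July has 31 days (144 left).
August has 31 days (113 left).
September has 30 days (83 left).
October has 31 days (52 left).
November has 30 days (22 left).
22 days into December → December 22, 2005.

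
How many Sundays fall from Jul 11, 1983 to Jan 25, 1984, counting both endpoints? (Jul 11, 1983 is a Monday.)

28

Jul 11, 1983 is a Monday; the first Sunday on or after it is Jul 17, 1983 (6 days later).
From Jul 17, 1983 to Jan 25, 1984: 14 + 31 + 30 + 31 + 30 + 31 + 25 = 192 days (rest of Jul, Aug, Sep, Oct, Nov, Dec, Jan).
192 ÷ 7 = 27 full weeks with remainder 3, so 27 more Sundays after the first → 28.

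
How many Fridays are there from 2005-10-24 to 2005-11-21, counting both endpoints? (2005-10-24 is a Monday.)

4

2005-10-24 is a Monday; the first Friday on or after it is 2005-10-28 (4 days later).
From 2005-10-28 to 2005-11-21: 3 + 21 = 24 days (rest of October, November).
24 ÷ 7 = 3 full weeks with remainder 3, so 3 more Fridays after the first → 4.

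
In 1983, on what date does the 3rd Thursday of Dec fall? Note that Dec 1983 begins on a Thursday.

Dec 15, 1983

Dec 1983 begins on a Thursday, so the first Thursday is Dec 1.
The 3rd Thursday is 2 weeks later: 1 + 14 = 15.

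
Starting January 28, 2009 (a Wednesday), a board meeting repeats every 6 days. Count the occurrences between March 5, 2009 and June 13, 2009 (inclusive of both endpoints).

Occurrences land 6·i days after January 28, 2009 for i = 0, 1, 2, …
March 5, 2009 is 36 days after the start; 36 ÷ 6 = 6 remainder 0. First occurrence in the window: #7 on March 5, 2009 (6×6 = 36 days in).
June 13, 2009 is 136 days after the start; 136 ÷ 6 = 22 remainder 4. Last occurrence in the window: #23 on June 9, 2009.
Occurrences #7 through #23: 17 in total.

17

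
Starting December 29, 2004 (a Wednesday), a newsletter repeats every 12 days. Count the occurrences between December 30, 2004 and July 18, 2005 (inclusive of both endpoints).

Occurrences land 12·i days after December 29, 2004 for i = 0, 1, 2, …
December 30, 2004 is 1 day after the start; 1 ÷ 12 = 0 remainder 1; since the remainder is 1, round up to i = 1. First occurrence in the window: #2 on January 10, 2005 (1×12 = 12 days in).
July 18, 2005 is 201 days after the start; 201 ÷ 12 = 16 remainder 9. Last occurrence in the window: #17 on July 9, 2005.
Occurrences #2 through #17: 16 in total.

16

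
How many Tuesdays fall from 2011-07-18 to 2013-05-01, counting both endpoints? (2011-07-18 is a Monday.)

94

2011-07-18 is a Monday; the first Tuesday on or after it is 2011-07-19 (1 day later).
From 2011-07-19 to 2013-05-01: 165 + 366 + 121 = 652 days (rest of 2011, 2012, to 2013-05-01 in 2013).
652 ÷ 7 = 93 full weeks with remainder 1, so 93 more Tuesdays after the first → 94.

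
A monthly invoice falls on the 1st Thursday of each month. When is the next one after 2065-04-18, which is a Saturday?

April 2065 starts on a Wednesday, so its 1st Thursday is 2065-04-02 (1 day in).
That is not after 2065-04-18, so look at May 2065.
May 2065 starts on a Friday, so its 1st Thursday is 2065-05-07 (6 days in).

2065-05-07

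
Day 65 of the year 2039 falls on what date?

2039-03-06

January has 31 days (65 − 31 = 34 remain).
February has 28 days (34 − 28 = 6 remain).
6 into March → March 6.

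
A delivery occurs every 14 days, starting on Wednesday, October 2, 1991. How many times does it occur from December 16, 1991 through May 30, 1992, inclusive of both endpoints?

12

Occurrences land 14·i days after October 2, 1991 for i = 0, 1, 2, …
December 16, 1991 is 75 days after the start; 75 ÷ 14 = 5 remainder 5; since the remainder is 5, round up to i = 6. First occurrence in the window: #7 on December 25, 1991 (6×14 = 84 days in).
May 30, 1992 is 241 days after the start; 241 ÷ 14 = 17 remainder 3. Last occurrence in the window: #18 on May 27, 1992.
Occurrences #7 through #18: 12 in total.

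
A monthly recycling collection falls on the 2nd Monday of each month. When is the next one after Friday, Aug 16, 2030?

Sep 9, 2030

Aug 2030 starts on a Thursday; its first Monday is the 5th, so the 2nd Monday is the 12th — Aug 12, 2030.
That is not after Aug 16, 2030, so look at Sep 2030.
Sep 2030 starts on a Sunday; its first Monday is the 2nd, so the 2nd Monday is the 9th — Sep 9, 2030.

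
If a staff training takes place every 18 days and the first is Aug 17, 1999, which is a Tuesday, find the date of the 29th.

Jan 2, 2001

The 29th occurrence is 28 intervals after the first: 28 × 18 = 504 days after Aug 17, 1999.
Aug has 31 days — 14 days to the end of Aug leaves 490.
From end of Aug to end of 1999 is 122 days (368 left).
2000 has 366 days (2 left).
2 days into Jan → Jan 2, 2001.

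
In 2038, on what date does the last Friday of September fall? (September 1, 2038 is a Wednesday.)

2038-09-24

September 2038 begins on a Wednesday, so the first Friday is September 3 (2 days later).
September 2038 has 30 days. Adding weeks: 3, 10, 17, 24 — the last one ≤ 30 is the 24th.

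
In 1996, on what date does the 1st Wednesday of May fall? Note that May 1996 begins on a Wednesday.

May 1996 begins on a Wednesday, so the first Wednesday is May 1.

May 1, 1996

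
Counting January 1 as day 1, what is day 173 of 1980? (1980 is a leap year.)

June 21, 1980

January has 31 days (173 − 31 = 142 remain).
February has 29 days (142 − 29 = 113 remain).
March has 31 days (113 − 31 = 82 remain).
April has 30 days (82 − 30 = 52 remain).
May has 31 days (52 − 31 = 21 remain).
21 into June → June 21.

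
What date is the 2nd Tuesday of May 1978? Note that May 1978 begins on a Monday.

May 9, 1978

May 1978 begins on a Monday, so the first Tuesday is May 2 (1 day later).
The 2nd Tuesday is 1 weeks later: 2 + 7 = 9.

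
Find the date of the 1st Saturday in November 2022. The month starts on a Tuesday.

5 November 2022

November 2022 begins on a Tuesday, so the first Saturday is November 5 (4 days later).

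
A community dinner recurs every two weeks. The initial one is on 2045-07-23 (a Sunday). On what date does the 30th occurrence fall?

2046-09-02

The 30th occurrence is 29 intervals after the first: 29 × 14 = 406 days after 2045-07-23.
July has 31 days — 8 days to the end of July leaves 398.
August has 31 days (367 left).
September has 30 days (337 left).
October has 31 days (306 left).
November has 30 days (276 left).
December has 31 days (245 left).
January has 31 days (214 left).
February has 28 days (186 left).
March has 31 days (155 left).
April has 30 days (125 left).
May has 31 days (94 left).
June has 30 days (64 left).
July has 31 days (33 left).
August has 31 days (2 left).
2 days into September → 2046-09-02.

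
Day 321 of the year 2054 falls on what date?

Nov 17, 2054

Jan has 31 days (321 − 31 = 290 remain).
Feb has 28 days (290 − 28 = 262 remain).
Mar has 31 days (262 − 31 = 231 remain).
Apr has 30 days (231 − 30 = 201 remain).
May has 31 days (201 − 31 = 170 remain).
Jun has 30 days (170 − 30 = 140 remain).
Jul has 31 days (140 − 31 = 109 remain).
Aug has 31 days (109 − 31 = 78 remain).
Sep has 30 days (78 − 30 = 48 remain).
Oct has 31 days (48 − 31 = 17 remain).
17 into Nov → Nov 17.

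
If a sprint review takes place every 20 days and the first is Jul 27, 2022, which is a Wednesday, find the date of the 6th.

The 6th occurrence is 5 intervals after the first: 5 × 20 = 100 days after Jul 27, 2022.
Jul has 31 days — 4 days to the end of Jul leaves 96.
Aug has 31 days (65 left).
Sep has 30 days (35 left).
Oct has 31 days (4 left).
4 days into Nov → Nov 4, 2022.

Nov 4, 2022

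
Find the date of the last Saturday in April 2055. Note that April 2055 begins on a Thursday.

April 2055 begins on a Thursday, so the first Saturday is April 3 (2 days later).
April 2055 has 30 days. Adding weeks: 3, 10, 17, 24 — the last one ≤ 30 is the 24th.

April 24, 2055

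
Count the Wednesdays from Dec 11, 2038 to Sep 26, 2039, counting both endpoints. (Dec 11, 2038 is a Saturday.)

Dec 11, 2038 is a Saturday; the first Wednesday on or after it is Dec 15, 2038 (4 days later).
From Dec 15, 2038 to Sep 26, 2039: 16 + 31 + 28 + 31 + 30 + 31 + 30 + 31 + 31 + 26 = 285 days (rest of Dec, Jan, Feb, Mar, Apr, May, Jun, Jul, Aug, Sep).
285 ÷ 7 = 40 full weeks with remainder 5, so 40 more Wednesdays after the first → 41.

41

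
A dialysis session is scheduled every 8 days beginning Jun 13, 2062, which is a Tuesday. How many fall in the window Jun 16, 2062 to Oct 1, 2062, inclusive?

13

Occurrences land 8·i days after Jun 13, 2062 for i = 0, 1, 2, …
Jun 16, 2062 is 3 days after the start; 3 ÷ 8 = 0 remainder 3; since the remainder is 3, round up to i = 1. First occurrence in the window: #2 on Jun 21, 2062 (1×8 = 8 days in).
Oct 1, 2062 is 110 days after the start; 110 ÷ 8 = 13 remainder 6. Last occurrence in the window: #14 on Sep 25, 2062.
Occurrences #2 through #14: 13 in total.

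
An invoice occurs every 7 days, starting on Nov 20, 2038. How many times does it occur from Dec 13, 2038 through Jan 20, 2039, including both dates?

5

Occurrences land 7·i days after Nov 20, 2038 for i = 0, 1, 2, …
Dec 13, 2038 is 23 days after the start; 23 ÷ 7 = 3 remainder 2; since the remainder is 2, round up to i = 4. First occurrence in the window: #5 on Dec 18, 2038 (4×7 = 28 days in).
Jan 20, 2039 is 61 days after the start; 61 ÷ 7 = 8 remainder 5. Last occurrence in the window: #9 on Jan 15, 2039.
Occurrences #5 through #9: 5 in total.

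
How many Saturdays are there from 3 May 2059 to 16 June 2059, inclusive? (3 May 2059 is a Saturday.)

7

3 May 2059 is a Saturday; the first Saturday on or after it is 3 May 2059.
From 3 May 2059 to 16 June 2059: 28 + 16 = 44 days (rest of May, June).
44 ÷ 7 = 6 full weeks with remainder 2, so 6 more Saturdays after the first → 7.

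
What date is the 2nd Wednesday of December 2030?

December 2030 begins on a Sunday, so the first Wednesday is December 4 (3 days later).
The 2nd Wednesday is 1 weeks later: 4 + 7 = 11.

2030-12-11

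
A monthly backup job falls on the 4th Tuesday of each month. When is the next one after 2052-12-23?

2052-12-24

December 2052 starts on a Sunday; its first Tuesday is the 3rd, so the 4th Tuesday is the 24th — 2052-12-24.
2052-12-24 is after 2052-12-23, so that is the next one.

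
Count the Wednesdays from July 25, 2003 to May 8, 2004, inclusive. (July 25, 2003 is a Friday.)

July 25, 2003 is a Friday; the first Wednesday on or after it is July 30, 2003 (5 days later).
From July 30, 2003 to May 8, 2004: 1 + 31 + 30 + 31 + 30 + 31 + 31 + 29 + 31 + 30 + 8 = 283 days (rest of July, August, September, October, November, December, January, February, March, April, May).
283 ÷ 7 = 40 full weeks with remainder 3, so 40 more Wednesdays after the first → 41.

41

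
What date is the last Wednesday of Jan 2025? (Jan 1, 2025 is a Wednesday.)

Jan 29, 2025

Jan 2025 begins on a Wednesday, so the first Wednesday is Jan 1.
Jan 2025 has 31 days. Adding weeks: 1, 8, 15, 22, 29 — the last one ≤ 31 is the 29th.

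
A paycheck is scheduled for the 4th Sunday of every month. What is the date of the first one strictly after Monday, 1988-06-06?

1988-06-26

June 1988 starts on a Wednesday; its first Sunday is the 5th, so the 4th Sunday is the 26th — 1988-06-26.
1988-06-26 is after 1988-06-06, so that is the next one.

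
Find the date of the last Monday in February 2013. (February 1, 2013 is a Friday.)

25 February 2013

February 2013 begins on a Friday, so the first Monday is February 4 (3 days later).
February 2013 has 28 days. Adding weeks: 4, 11, 18, 25 — the last one ≤ 28 is the 25th.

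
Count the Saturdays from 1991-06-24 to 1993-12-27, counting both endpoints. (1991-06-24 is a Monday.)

131

1991-06-24 is a Monday; the first Saturday on or after it is 1991-06-29 (5 days later).
From 1991-06-29 to 1993-12-27: 185 + 366 + 361 = 912 days (rest of 1991, 1992, to 1993-12-27 in 1993).
912 ÷ 7 = 130 full weeks with remainder 2, so 130 more Saturdays after the first → 131.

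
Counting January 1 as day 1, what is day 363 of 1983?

January has 31 days (363 − 31 = 332 remain).
February has 28 days (332 − 28 = 304 remain).
March has 31 days (304 − 31 = 273 remain).
April has 30 days (273 − 30 = 243 remain).
May has 31 days (243 − 31 = 212 remain).
June has 30 days (212 − 30 = 182 remain).
July has 31 days (182 − 31 = 151 remain).
August has 31 days (151 − 31 = 120 remain).
September has 30 days (120 − 30 = 90 remain).
October has 31 days (90 − 31 = 59 remain).
November has 30 days (59 − 30 = 29 remain).
29 into December → December 29.

1983-12-29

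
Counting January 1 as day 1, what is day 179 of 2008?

2008-06-27

January has 31 days (179 − 31 = 148 remain).
February has 29 days (148 − 29 = 119 remain).
March has 31 days (119 − 31 = 88 remain).
April has 30 days (88 − 30 = 58 remain).
May has 31 days (58 − 31 = 27 remain).
27 into June → June 27.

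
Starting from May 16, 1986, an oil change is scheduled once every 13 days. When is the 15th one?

The 15th occurrence is 14 intervals after the first: 14 × 13 = 182 days after May 16, 1986.
May has 31 days — 15 days to the end of May leaves 167.
Jun has 30 days (137 left).
Jul has 31 days (106 left).
Aug has 31 days (75 left).
Sep has 30 days (45 left).
Oct has 31 days (14 left).
14 days into Nov → Nov 14, 1986.

Nov 14, 1986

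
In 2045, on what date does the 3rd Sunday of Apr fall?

Apr 2045 begins on a Saturday, so the first Sunday is Apr 2 (1 day later).
The 3rd Sunday is 2 weeks later: 2 + 14 = 16.

Apr 16, 2045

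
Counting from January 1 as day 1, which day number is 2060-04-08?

99

Days in months before April: 31 + 29 + 31 = 91.
Plus 8 days into April → day 99.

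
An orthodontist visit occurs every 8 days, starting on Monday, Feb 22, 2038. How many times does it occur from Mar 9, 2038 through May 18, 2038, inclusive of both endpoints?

9

Occurrences land 8·i days after Feb 22, 2038 for i = 0, 1, 2, …
Mar 9, 2038 is 15 days after the start; 15 ÷ 8 = 1 remainder 7; since the remainder is 7, round up to i = 2. First occurrence in the window: #3 on Mar 10, 2038 (2×8 = 16 days in).
May 18, 2038 is 85 days after the start; 85 ÷ 8 = 10 remainder 5. Last occurrence in the window: #11 on May 13, 2038.
Occurrences #3 through #11: 9 in total.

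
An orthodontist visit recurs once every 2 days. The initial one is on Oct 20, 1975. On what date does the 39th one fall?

Jan 4, 1976

The 39th occurrence is 38 intervals after the first: 38 × 2 = 76 days after Oct 20, 1975.
Oct has 31 days — 11 days to the end of Oct leaves 65.
Nov has 30 days (35 left).
Dec has 31 days (4 left).
4 days into Jan → Jan 4, 1976.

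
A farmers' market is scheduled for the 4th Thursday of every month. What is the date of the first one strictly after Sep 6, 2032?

Sep 23, 2032

Sep 2032 starts on a Wednesday; its first Thursday is the 2nd, so the 4th Thursday is the 23rd — Sep 23, 2032.
Sep 23, 2032 is after Sep 6, 2032, so that is the next one.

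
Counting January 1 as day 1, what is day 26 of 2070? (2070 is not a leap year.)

26 into Jan → Jan 26.

Jan 26, 2070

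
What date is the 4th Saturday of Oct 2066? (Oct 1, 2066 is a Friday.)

Oct 23, 2066

Oct 2066 begins on a Friday, so the first Saturday is Oct 2 (1 day later).
The 4th Saturday is 3 weeks later: 2 + 21 = 23.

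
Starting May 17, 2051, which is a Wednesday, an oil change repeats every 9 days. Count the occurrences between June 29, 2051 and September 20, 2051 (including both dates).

Occurrences land 9·i days after May 17, 2051 for i = 0, 1, 2, …
June 29, 2051 is 43 days after the start; 43 ÷ 9 = 4 remainder 7; since the remainder is 7, round up to i = 5. First occurrence in the window: #6 on July 1, 2051 (5×9 = 45 days in).
September 20, 2051 is 126 days after the start; 126 ÷ 9 = 14 remainder 0. Last occurrence in the window: #15 on September 20, 2051.
Occurrences #6 through #15: 10 in total.

10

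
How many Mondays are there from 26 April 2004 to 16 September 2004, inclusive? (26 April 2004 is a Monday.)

21

26 April 2004 is a Monday; the first Monday on or after it is 26 April 2004.
From 26 April 2004 to 16 September 2004: 4 + 31 + 30 + 31 + 31 + 16 = 143 days (rest of April, May, June, July, August, September).
143 ÷ 7 = 20 full weeks with remainder 3, so 20 more Mondays after the first → 21.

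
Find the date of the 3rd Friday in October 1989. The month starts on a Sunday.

1989-10-20

October 1989 begins on a Sunday, so the first Friday is October 6 (5 days later).
The 3rd Friday is 2 weeks later: 6 + 14 = 20.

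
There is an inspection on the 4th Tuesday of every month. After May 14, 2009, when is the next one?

May 26, 2009

May 2009 starts on a Friday; its first Tuesday is the 5th, so the 4th Tuesday is the 26th — May 26, 2009.
May 26, 2009 is after May 14, 2009, so that is the next one.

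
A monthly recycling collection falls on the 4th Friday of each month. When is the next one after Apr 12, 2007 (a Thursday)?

Apr 27, 2007

Apr 2007 starts on a Sunday; its first Friday is the 6th, so the 4th Friday is the 27th — Apr 27, 2007.
Apr 27, 2007 is after Apr 12, 2007, so that is the next one.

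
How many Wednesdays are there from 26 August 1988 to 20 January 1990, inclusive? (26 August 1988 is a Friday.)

26 August 1988 is a Friday; the first Wednesday on or after it is 31 August 1988 (5 days later).
From 31 August 1988 to 20 January 1990: 122 + 365 + 20 = 507 days (rest of 1988, 1989, to 20 January 1990 in 1990).
507 ÷ 7 = 72 full weeks with remainder 3, so 72 more Wednesdays after the first → 73.

73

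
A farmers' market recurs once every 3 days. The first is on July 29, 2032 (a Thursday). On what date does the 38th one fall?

The 38th occurrence is 37 intervals after the first: 37 × 3 = 111 days after July 29, 2032.
July has 31 days — 2 days to the end of July leaves 109.
August has 31 days (78 left).
September has 30 days (48 left).
October has 31 days (17 left).
17 days into November → November 17, 2032.

November 17, 2032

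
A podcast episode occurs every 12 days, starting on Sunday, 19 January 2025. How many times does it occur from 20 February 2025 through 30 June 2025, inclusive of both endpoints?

11

Occurrences land 12·i days after 19 January 2025 for i = 0, 1, 2, …
20 February 2025 is 32 days after the start; 32 ÷ 12 = 2 remainder 8; since the remainder is 8, round up to i = 3. First occurrence in the window: #4 on 24 February 2025 (3×12 = 36 days in).
30 June 2025 is 162 days after the start; 162 ÷ 12 = 13 remainder 6. Last occurrence in the window: #14 on 24 June 2025.
Occurrences #4 through #14: 11 in total.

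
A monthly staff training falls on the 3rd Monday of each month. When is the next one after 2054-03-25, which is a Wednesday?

2054-04-20

March 2054 starts on a Sunday; its first Monday is the 2nd, so the 3rd Monday is the 16th — 2054-03-16.
That is not after 2054-03-25, so look at April 2054.
April 2054 starts on a Wednesday; its first Monday is the 6th, so the 3rd Monday is the 20th — 2054-04-20.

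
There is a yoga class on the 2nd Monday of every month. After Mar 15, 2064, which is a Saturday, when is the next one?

Apr 14, 2064

Mar 2064 starts on a Saturday; its first Monday is the 3rd, so the 2nd Monday is the 10th — Mar 10, 2064.
That is not after Mar 15, 2064, so look at Apr 2064.
Apr 2064 starts on a Tuesday; its first Monday is the 7th, so the 2nd Monday is the 14th — Apr 14, 2064.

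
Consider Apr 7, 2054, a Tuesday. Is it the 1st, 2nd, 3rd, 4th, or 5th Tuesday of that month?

1st

Day 7 falls in week ⌈7/7⌉ of the month.
Days 1–7 hold the 1st Tuesday, 8–14 the 2nd, 15–21 the 3rd, 22–28 the 4th, 29–31 the 5th.
7 is in the range for the 1st.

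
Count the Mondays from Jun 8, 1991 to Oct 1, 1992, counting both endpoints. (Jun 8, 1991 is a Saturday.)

69

Jun 8, 1991 is a Saturday; the first Monday on or after it is Jun 10, 1991 (2 days later).
From Jun 10, 1991 to Oct 1, 1992: 204 + 275 = 479 days (rest of 1991, to Oct 1, 1992 in 1992).
479 ÷ 7 = 68 full weeks with remainder 3, so 68 more Mondays after the first → 69.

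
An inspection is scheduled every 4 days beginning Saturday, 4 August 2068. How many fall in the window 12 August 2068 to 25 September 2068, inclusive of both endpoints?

Occurrences land 4·i days after 4 August 2068 for i = 0, 1, 2, …
12 August 2068 is 8 days after the start; 8 ÷ 4 = 2 remainder 0. First occurrence in the window: #3 on 12 August 2068 (2×4 = 8 days in).
25 September 2068 is 52 days after the start; 52 ÷ 4 = 13 remainder 0. Last occurrence in the window: #14 on 25 September 2068.
Occurrences #3 through #14: 12 in total.

12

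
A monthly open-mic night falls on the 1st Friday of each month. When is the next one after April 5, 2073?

April 2073 starts on a Saturday, so its 1st Friday is April 7, 2073 (6 days in).
April 7, 2073 is after April 5, 2073, so that is the next one.

April 7, 2073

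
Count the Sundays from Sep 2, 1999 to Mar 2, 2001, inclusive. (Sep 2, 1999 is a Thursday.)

Sep 2, 1999 is a Thursday; the first Sunday on or after it is Sep 5, 1999 (3 days later).
From Sep 5, 1999 to Mar 2, 2001: 117 + 366 + 61 = 544 days (rest of 1999, 2000, to Mar 2, 2001 in 2001).
544 ÷ 7 = 77 full weeks with remainder 5, so 77 more Sundays after the first → 78.

78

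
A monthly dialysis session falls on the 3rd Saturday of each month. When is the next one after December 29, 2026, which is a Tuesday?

December 2026 starts on a Tuesday; its first Saturday is the 5th, so the 3rd Saturday is the 19th — December 19, 2026.
That is not after December 29, 2026, so look at January 2027.
January 2027 starts on a Friday; its first Saturday is the 2nd, so the 3rd Saturday is the 16th — January 16, 2027.

January 16, 2027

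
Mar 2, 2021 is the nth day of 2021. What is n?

Days in months before Mar: 31 + 28 = 59.
Plus 2 days into Mar → day 61.

61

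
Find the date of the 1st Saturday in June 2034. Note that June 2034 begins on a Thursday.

June 2034 begins on a Thursday, so the first Saturday is June 3 (2 days later).

2034-06-03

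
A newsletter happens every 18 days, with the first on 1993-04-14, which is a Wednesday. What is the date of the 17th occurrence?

1994-01-27

The 17th occurrence is 16 intervals after the first: 16 × 18 = 288 days after 1993-04-14.
April has 30 days — 16 days to the end of April leaves 272.
May has 31 days (241 left).
June has 30 days (211 left).
July has 31 days (180 left).
August has 31 days (149 left).
September has 30 days (119 left).
October has 31 days (88 left).
November has 30 days (58 left).
December has 31 days (27 left).
27 days into January → 1994-01-27.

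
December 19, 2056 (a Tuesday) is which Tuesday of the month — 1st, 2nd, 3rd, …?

3rd

Day 19 falls in week ⌈19/7⌉ of the month.
Days 1–7 hold the 1st Tuesday, 8–14 the 2nd, 15–21 the 3rd, 22–28 the 4th, 29–31 the 5th.
19 is in the range for the 3rd.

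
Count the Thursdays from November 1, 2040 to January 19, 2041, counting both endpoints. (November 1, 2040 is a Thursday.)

12

November 1, 2040 is a Thursday; the first Thursday on or after it is November 1, 2040.
From November 1, 2040 to January 19, 2041: 29 + 31 + 19 = 79 days (rest of November, December, January).
79 ÷ 7 = 11 full weeks with remainder 2, so 11 more Thursdays after the first → 12.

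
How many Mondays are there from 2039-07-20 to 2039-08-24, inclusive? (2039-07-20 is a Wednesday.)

5

2039-07-20 is a Wednesday; the first Monday on or after it is 2039-07-25 (5 days later).
From 2039-07-25 to 2039-08-24: 6 + 24 = 30 days (rest of July, August).
30 ÷ 7 = 4 full weeks with remainder 2, so 4 more Mondays after the first → 5.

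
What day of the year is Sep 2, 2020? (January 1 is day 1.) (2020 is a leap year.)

246

Days in months before Sep: 31 + 29 + 31 + 30 + 31 + 30 + 31 + 31 = 244.
Plus 2 days into Sep → day 246.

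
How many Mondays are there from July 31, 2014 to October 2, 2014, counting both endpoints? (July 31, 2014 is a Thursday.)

9

July 31, 2014 is a Thursday; the first Monday on or after it is August 4, 2014 (4 days later).
From August 4, 2014 to October 2, 2014: 27 + 30 + 2 = 59 days (rest of August, September, October).
59 ÷ 7 = 8 full weeks with remainder 3, so 8 more Mondays after the first → 9.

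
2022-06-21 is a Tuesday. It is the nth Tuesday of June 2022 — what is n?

Day 21 falls in week ⌈21/7⌉ of the month.
Days 1–7 hold the 1st Tuesday, 8–14 the 2nd, 15–21 the 3rd, 22–28 the 4th, 29–31 the 5th.
21 is in the range for the 3rd.

3rd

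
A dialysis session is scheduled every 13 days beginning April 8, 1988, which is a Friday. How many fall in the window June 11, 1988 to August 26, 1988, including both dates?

6

Occurrences land 13·i days after April 8, 1988 for i = 0, 1, 2, …
June 11, 1988 is 64 days after the start; 64 ÷ 13 = 4 remainder 12; since the remainder is 12, round up to i = 5. First occurrence in the window: #6 on June 12, 1988 (5×13 = 65 days in).
August 26, 1988 is 140 days after the start; 140 ÷ 13 = 10 remainder 10. Last occurrence in the window: #11 on August 16, 1988.
Occurrences #6 through #11: 6 in total.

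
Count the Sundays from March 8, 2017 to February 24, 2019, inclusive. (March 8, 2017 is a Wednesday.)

103

March 8, 2017 is a Wednesday; the first Sunday on or after it is March 12, 2017 (4 days later).
From March 12, 2017 to February 24, 2019: 294 + 365 + 55 = 714 days (rest of 2017, 2018, to February 24, 2019 in 2019).
714 ÷ 7 = 102 full weeks with remainder 0, so 102 more Sundays after the first → 103.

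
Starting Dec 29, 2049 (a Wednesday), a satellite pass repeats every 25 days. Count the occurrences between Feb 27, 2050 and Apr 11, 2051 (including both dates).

16

Occurrences land 25·i days after Dec 29, 2049 for i = 0, 1, 2, …
Feb 27, 2050 is 60 days after the start; 60 ÷ 25 = 2 remainder 10; since the remainder is 10, round up to i = 3. First occurrence in the window: #4 on Mar 14, 2050 (3×25 = 75 days in).
Apr 11, 2051 is 468 days after the start; 468 ÷ 25 = 18 remainder 18. Last occurrence in the window: #19 on Mar 24, 2051.
Occurrences #4 through #19: 16 in total.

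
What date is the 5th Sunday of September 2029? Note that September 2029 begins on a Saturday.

September 2029 begins on a Saturday, so the first Sunday is September 2 (1 day later).
The 5th Sunday is 4 weeks later: 2 + 28 = 30.

2029-09-30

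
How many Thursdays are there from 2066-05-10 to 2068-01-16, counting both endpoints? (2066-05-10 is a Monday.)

2066-05-10 is a Monday; the first Thursday on or after it is 2066-05-13 (3 days later).
From 2066-05-13 to 2068-01-16: 232 + 365 + 16 = 613 days (rest of 2066, 2067, to 2068-01-16 in 2068).
613 ÷ 7 = 87 full weeks with remainder 4, so 87 more Thursdays after the first → 88.

88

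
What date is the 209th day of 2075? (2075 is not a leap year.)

2075-07-28

January has 31 days (209 − 31 = 178 remain).
February has 28 days (178 − 28 = 150 remain).
March has 31 days (150 − 31 = 119 remain).
April has 30 days (119 − 30 = 89 remain).
May has 31 days (89 − 31 = 58 remain).
June has 30 days (58 − 30 = 28 remain).
28 into July → July 28.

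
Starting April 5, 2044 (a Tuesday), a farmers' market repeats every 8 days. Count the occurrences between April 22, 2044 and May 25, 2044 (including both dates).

Occurrences land 8·i days after April 5, 2044 for i = 0, 1, 2, …
April 22, 2044 is 17 days after the start; 17 ÷ 8 = 2 remainder 1; since the remainder is 1, round up to i = 3. First occurrence in the window: #4 on April 29, 2044 (3×8 = 24 days in).
May 25, 2044 is 50 days after the start; 50 ÷ 8 = 6 remainder 2. Last occurrence in the window: #7 on May 23, 2044.
Occurrences #4 through #7: 4 in total.

4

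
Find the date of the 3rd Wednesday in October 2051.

October 2051 begins on a Sunday, so the first Wednesday is October 4 (3 days later).
The 3rd Wednesday is 2 weeks later: 4 + 14 = 18.

2051-10-18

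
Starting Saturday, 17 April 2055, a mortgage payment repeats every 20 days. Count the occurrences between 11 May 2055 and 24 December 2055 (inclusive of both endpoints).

11

Occurrences land 20·i days after 17 April 2055 for i = 0, 1, 2, …
11 May 2055 is 24 days after the start; 24 ÷ 20 = 1 remainder 4; since the remainder is 4, round up to i = 2. First occurrence in the window: #3 on 27 May 2055 (2×20 = 40 days in).
24 December 2055 is 251 days after the start; 251 ÷ 20 = 12 remainder 11. Last occurrence in the window: #13 on 13 December 2055.
Occurrences #3 through #13: 11 in total.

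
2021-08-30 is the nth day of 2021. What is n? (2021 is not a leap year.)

Days in months before August: 31 + 28 + 31 + 30 + 31 + 30 + 31 = 212.
Plus 30 days into August → day 242.

242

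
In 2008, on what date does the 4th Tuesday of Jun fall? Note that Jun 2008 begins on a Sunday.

Jun 2008 begins on a Sunday, so the first Tuesday is Jun 3 (2 days later).
The 4th Tuesday is 3 weeks later: 3 + 21 = 24.

Jun 24, 2008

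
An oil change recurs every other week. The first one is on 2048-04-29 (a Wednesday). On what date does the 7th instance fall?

The 7th occurrence is 6 intervals after the first: 6 × 14 = 84 days after 2048-04-29.
April has 30 days — 1 day to the end of April leaves 83.
May has 31 days (52 left).
June has 30 days (22 left).
22 days into July → 2048-07-22.

2048-07-22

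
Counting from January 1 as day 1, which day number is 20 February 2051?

51

Days in months before February: 31 = 31.
Plus 20 days into February → day 51.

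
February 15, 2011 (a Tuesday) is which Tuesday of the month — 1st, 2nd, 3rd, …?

3rd

Day 15 falls in week ⌈15/7⌉ of the month.
Days 1–7 hold the 1st Tuesday, 8–14 the 2nd, 15–21 the 3rd, 22–28 the 4th, 29–31 the 5th.
15 is in the range for the 3rd.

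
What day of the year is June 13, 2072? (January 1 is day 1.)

165

Days in months before June: 31 + 29 + 31 + 30 + 31 = 152.
Plus 13 days into June → day 165.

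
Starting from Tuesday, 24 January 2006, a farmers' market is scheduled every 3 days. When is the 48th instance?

The 48th occurrence is 47 intervals after the first: 47 × 3 = 141 days after 24 January 2006.
January has 31 days — 7 days to the end of January leaves 134.
February has 28 days (106 left).
March has 31 days (75 left).
April has 30 days (45 left).
May has 31 days (14 left).
14 days into June → 14 June 2006.

14 June 2006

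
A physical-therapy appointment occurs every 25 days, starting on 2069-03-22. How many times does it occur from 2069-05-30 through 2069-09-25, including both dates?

5

Occurrences land 25·i days after 2069-03-22 for i = 0, 1, 2, …
2069-05-30 is 69 days after the start; 69 ÷ 25 = 2 remainder 19; since the remainder is 19, round up to i = 3. First occurrence in the window: #4 on 2069-06-05 (3×25 = 75 days in).
2069-09-25 is 187 days after the start; 187 ÷ 25 = 7 remainder 12. Last occurrence in the window: #8 on 2069-09-13.
Occurrences #4 through #8: 5 in total.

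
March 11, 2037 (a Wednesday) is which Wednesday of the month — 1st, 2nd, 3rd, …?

2nd

Day 11 falls in week ⌈11/7⌉ of the month.
Days 1–7 hold the 1st Wednesday, 8–14 the 2nd, 15–21 the 3rd, 22–28 the 4th, 29–31 the 5th.
11 is in the range for the 2nd.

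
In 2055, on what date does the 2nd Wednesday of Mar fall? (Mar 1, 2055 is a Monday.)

Mar 10, 2055

Mar 2055 begins on a Monday, so the first Wednesday is Mar 3 (2 days later).
The 2nd Wednesday is 1 weeks later: 3 + 7 = 10.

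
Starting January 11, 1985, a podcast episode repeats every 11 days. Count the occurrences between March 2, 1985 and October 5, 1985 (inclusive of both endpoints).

20

Occurrences land 11·i days after January 11, 1985 for i = 0, 1, 2, …
March 2, 1985 is 50 days after the start; 50 ÷ 11 = 4 remainder 6; since the remainder is 6, round up to i = 5. First occurrence in the window: #6 on March 7, 1985 (5×11 = 55 days in).
October 5, 1985 is 267 days after the start; 267 ÷ 11 = 24 remainder 3. Last occurrence in the window: #25 on October 2, 1985.
Occurrences #6 through #25: 20 in total.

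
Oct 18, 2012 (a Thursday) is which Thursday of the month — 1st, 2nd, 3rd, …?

3rd

Day 18 falls in week ⌈18/7⌉ of the month.
Days 1–7 hold the 1st Thursday, 8–14 the 2nd, 15–21 the 3rd, 22–28 the 4th, 29–31 the 5th.
18 is in the range for the 3rd.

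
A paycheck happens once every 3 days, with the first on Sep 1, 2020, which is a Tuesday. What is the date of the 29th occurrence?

The 29th occurrence is 28 intervals after the first: 28 × 3 = 84 days after Sep 1, 2020.
Sep has 30 days — 29 days to the end of Sep leaves 55.
Oct has 31 days (24 left).
24 days into Nov → Nov 24, 2020.

Nov 24, 2020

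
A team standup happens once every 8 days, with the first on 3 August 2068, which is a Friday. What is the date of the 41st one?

The 41st occurrence is 40 intervals after the first: 40 × 8 = 320 days after 3 August 2068.
August has 31 days — 28 days to the end of August leaves 292.
September has 30 days (262 left).
October has 31 days (231 left).
November has 30 days (201 left).
December has 31 days (170 left).
January has 31 days (139 left).
February has 28 days (111 left).
March has 31 days (80 left).
April has 30 days (50 left).
May has 31 days (19 left).
19 days into June → 19 June 2069.

19 June 2069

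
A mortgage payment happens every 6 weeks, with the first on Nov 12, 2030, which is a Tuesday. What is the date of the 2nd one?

Dec 24, 2030

The 2nd occurrence is 1 interval after the first: 1 × 42 = 42 days after Nov 12, 2030.
Nov has 30 days — 18 days to the end of Nov leaves 24.
24 days into Dec → Dec 24, 2030.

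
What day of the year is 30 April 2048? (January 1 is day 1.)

Days in months before April: 31 + 29 + 31 = 91.
Plus 30 days into April → day 121.

121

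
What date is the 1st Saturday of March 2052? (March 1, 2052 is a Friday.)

March 2052 begins on a Friday, so the first Saturday is March 2 (1 day later).

2 March 2052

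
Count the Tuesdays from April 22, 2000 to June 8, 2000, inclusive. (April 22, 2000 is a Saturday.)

April 22, 2000 is a Saturday; the first Tuesday on or after it is April 25, 2000 (3 days later).
From April 25, 2000 to June 8, 2000: 5 + 31 + 8 = 44 days (rest of April, May, June).
44 ÷ 7 = 6 full weeks with remainder 2, so 6 more Tuesdays after the first → 7.

7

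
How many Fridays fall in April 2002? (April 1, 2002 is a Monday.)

4

April 1, 2002 is a Monday; the first Friday on or after it is April 5, 2002 (4 days later).
From April 5, 2002 to April 30, 2002 is 30 − 5 = 25 days.
25 ÷ 7 = 3 full weeks with remainder 4, so 3 more Fridays after the first → 4.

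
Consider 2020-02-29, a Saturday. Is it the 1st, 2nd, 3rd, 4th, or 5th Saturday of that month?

5th

Day 29 falls in week ⌈29/7⌉ of the month.
Days 1–7 hold the 1st Saturday, 8–14 the 2nd, 15–21 the 3rd, 22–28 the 4th, 29–31 the 5th.
29 is in the range for the 5th.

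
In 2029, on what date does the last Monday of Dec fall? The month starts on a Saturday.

Dec 31, 2029

Dec 2029 begins on a Saturday, so the first Monday is Dec 3 (2 days later).
Dec 2029 has 31 days. Adding weeks: 3, 10, 17, 24, 31 — the last one ≤ 31 is the 31st.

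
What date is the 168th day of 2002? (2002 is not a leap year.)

January has 31 days (168 − 31 = 137 remain).
February has 28 days (137 − 28 = 109 remain).
March has 31 days (109 − 31 = 78 remain).
April has 30 days (78 − 30 = 48 remain).
May has 31 days (48 − 31 = 17 remain).
17 into June → June 17.

June 17, 2002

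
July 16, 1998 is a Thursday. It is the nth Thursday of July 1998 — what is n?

Day 16 falls in week ⌈16/7⌉ of the month.
Days 1–7 hold the 1st Thursday, 8–14 the 2nd, 15–21 the 3rd, 22–28 the 4th, 29–31 the 5th.
16 is in the range for the 3rd.

3rd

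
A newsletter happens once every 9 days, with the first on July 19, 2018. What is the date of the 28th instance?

March 19, 2019

The 28th occurrence is 27 intervals after the first: 27 × 9 = 243 days after July 19, 2018.
July has 31 days — 12 days to the end of July leaves 231.
August has 31 days (200 left).
September has 30 days (170 left).
October has 31 days (139 left).
November has 30 days (109 left).
December has 31 days (78 left).
January has 31 days (47 left).
February has 28 days (19 left).
19 days into March → March 19, 2019.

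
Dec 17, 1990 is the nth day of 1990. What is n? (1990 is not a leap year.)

Days in months before Dec: 31 + 28 + 31 + 30 + 31 + 30 + 31 + 31 + 30 + 31 + 30 = 334.
Plus 17 days into Dec → day 351.

351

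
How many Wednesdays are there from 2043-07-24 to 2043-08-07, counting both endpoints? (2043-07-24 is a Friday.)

2

2043-07-24 is a Friday; the first Wednesday on or after it is 2043-07-29 (5 days later).
From 2043-07-29 to 2043-08-07: 2 + 7 = 9 days (rest of July, August).
9 ÷ 7 = 1 full weeks with remainder 2, so 1 more Wednesdays after the first → 2.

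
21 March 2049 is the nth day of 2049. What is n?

Days in months before March: 31 + 28 = 59.
Plus 21 days into March → day 80.

80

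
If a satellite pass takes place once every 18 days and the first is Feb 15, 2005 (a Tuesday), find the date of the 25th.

The 25th occurrence is 24 intervals after the first: 24 × 18 = 432 days after Feb 15, 2005.
Feb has 28 days — 13 days to the end of Feb leaves 419.
From end of Feb to end of 2005 is 306 days (113 left).
Jan has 31 days (82 left).
Feb has 28 days (54 left).
Mar has 31 days (23 left).
23 days into Apr → Apr 23, 2006.

Apr 23, 2006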